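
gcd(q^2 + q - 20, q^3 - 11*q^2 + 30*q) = 1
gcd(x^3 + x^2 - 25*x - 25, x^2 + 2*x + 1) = x + 1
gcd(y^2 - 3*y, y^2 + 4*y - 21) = y - 3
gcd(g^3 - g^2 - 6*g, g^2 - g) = g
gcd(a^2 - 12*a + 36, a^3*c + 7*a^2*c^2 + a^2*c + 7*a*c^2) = 1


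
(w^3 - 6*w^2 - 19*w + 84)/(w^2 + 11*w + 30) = (w^3 - 6*w^2 - 19*w + 84)/(w^2 + 11*w + 30)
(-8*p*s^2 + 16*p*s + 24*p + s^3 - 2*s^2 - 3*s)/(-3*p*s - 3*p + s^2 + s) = (8*p*s - 24*p - s^2 + 3*s)/(3*p - s)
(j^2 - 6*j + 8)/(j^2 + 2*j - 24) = (j - 2)/(j + 6)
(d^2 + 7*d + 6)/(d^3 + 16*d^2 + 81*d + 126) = (d + 1)/(d^2 + 10*d + 21)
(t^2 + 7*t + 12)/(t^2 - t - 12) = (t + 4)/(t - 4)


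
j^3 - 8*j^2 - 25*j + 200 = (j - 8)*(j - 5)*(j + 5)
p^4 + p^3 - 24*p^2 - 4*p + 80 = (p - 4)*(p - 2)*(p + 2)*(p + 5)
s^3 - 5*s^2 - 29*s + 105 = (s - 7)*(s - 3)*(s + 5)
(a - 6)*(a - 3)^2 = a^3 - 12*a^2 + 45*a - 54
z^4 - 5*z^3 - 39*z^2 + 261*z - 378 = (z - 6)*(z - 3)^2*(z + 7)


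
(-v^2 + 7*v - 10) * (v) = -v^3 + 7*v^2 - 10*v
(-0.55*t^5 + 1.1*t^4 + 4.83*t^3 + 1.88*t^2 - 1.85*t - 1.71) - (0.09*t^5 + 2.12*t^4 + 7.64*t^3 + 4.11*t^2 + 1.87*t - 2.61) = -0.64*t^5 - 1.02*t^4 - 2.81*t^3 - 2.23*t^2 - 3.72*t + 0.9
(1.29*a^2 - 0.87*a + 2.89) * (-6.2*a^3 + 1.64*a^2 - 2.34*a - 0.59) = -7.998*a^5 + 7.5096*a^4 - 22.3634*a^3 + 6.0143*a^2 - 6.2493*a - 1.7051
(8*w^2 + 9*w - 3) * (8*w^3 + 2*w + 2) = 64*w^5 + 72*w^4 - 8*w^3 + 34*w^2 + 12*w - 6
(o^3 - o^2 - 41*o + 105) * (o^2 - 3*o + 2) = o^5 - 4*o^4 - 36*o^3 + 226*o^2 - 397*o + 210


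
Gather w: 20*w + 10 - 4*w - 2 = 16*w + 8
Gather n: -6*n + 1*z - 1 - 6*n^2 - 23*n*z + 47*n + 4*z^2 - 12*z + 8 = -6*n^2 + n*(41 - 23*z) + 4*z^2 - 11*z + 7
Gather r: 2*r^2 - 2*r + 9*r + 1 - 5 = 2*r^2 + 7*r - 4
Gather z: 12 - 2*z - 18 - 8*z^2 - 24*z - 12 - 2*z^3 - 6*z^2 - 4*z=-2*z^3 - 14*z^2 - 30*z - 18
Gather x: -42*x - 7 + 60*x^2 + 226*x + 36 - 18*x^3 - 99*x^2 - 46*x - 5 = -18*x^3 - 39*x^2 + 138*x + 24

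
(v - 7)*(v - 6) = v^2 - 13*v + 42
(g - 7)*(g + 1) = g^2 - 6*g - 7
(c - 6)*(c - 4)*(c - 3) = c^3 - 13*c^2 + 54*c - 72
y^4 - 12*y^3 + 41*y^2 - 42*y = y*(y - 7)*(y - 3)*(y - 2)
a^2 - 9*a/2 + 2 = (a - 4)*(a - 1/2)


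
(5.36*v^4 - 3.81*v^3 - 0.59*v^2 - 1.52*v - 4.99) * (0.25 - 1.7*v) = -9.112*v^5 + 7.817*v^4 + 0.0504999999999999*v^3 + 2.4365*v^2 + 8.103*v - 1.2475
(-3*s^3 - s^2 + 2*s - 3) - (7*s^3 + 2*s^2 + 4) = -10*s^3 - 3*s^2 + 2*s - 7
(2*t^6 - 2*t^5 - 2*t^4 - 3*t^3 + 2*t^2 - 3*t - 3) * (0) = 0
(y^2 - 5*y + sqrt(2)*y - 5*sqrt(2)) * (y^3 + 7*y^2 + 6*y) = y^5 + sqrt(2)*y^4 + 2*y^4 - 29*y^3 + 2*sqrt(2)*y^3 - 29*sqrt(2)*y^2 - 30*y^2 - 30*sqrt(2)*y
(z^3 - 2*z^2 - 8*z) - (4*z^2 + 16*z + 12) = z^3 - 6*z^2 - 24*z - 12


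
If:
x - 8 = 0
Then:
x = 8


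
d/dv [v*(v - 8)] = 2*v - 8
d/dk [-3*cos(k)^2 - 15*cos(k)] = 3*(2*cos(k) + 5)*sin(k)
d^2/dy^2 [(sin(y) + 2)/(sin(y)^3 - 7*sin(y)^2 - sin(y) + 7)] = (-4*(1 - cos(2*y))^2*sin(y) + 41*(1 - cos(2*y))^2 - 615*sin(y) - 103*sin(3*y) + 686*cos(2*y) - 19*cos(4*y) - 1523)/((sin(y) - 7)^3*(cos(2*y) + 1)^2)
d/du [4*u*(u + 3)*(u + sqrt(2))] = 12*u^2 + 8*sqrt(2)*u + 24*u + 12*sqrt(2)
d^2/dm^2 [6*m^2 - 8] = 12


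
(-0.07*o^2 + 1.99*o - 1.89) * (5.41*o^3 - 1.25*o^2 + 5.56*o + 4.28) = -0.3787*o^5 + 10.8534*o^4 - 13.1016*o^3 + 13.1273*o^2 - 1.9912*o - 8.0892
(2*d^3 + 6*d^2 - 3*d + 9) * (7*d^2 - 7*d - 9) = 14*d^5 + 28*d^4 - 81*d^3 + 30*d^2 - 36*d - 81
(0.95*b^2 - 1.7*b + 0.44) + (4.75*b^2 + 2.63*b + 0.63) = 5.7*b^2 + 0.93*b + 1.07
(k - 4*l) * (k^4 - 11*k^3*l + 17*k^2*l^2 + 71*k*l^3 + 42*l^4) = k^5 - 15*k^4*l + 61*k^3*l^2 + 3*k^2*l^3 - 242*k*l^4 - 168*l^5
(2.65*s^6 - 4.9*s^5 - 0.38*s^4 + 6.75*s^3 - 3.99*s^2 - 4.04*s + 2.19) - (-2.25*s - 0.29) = 2.65*s^6 - 4.9*s^5 - 0.38*s^4 + 6.75*s^3 - 3.99*s^2 - 1.79*s + 2.48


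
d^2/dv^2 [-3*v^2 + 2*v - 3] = -6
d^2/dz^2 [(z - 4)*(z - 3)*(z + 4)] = 6*z - 6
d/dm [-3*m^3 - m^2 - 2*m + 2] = -9*m^2 - 2*m - 2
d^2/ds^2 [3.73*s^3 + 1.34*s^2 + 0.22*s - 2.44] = 22.38*s + 2.68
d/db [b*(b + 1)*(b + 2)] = 3*b^2 + 6*b + 2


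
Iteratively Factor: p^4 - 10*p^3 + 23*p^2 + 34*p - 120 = (p - 4)*(p^3 - 6*p^2 - p + 30) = (p - 4)*(p - 3)*(p^2 - 3*p - 10) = (p - 5)*(p - 4)*(p - 3)*(p + 2)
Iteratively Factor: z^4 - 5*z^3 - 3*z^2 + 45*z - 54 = (z - 2)*(z^3 - 3*z^2 - 9*z + 27) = (z - 3)*(z - 2)*(z^2 - 9) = (z - 3)^2*(z - 2)*(z + 3)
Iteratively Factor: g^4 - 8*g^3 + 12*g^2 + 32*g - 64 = (g - 4)*(g^3 - 4*g^2 - 4*g + 16) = (g - 4)^2*(g^2 - 4) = (g - 4)^2*(g - 2)*(g + 2)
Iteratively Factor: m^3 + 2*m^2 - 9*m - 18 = (m + 2)*(m^2 - 9) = (m - 3)*(m + 2)*(m + 3)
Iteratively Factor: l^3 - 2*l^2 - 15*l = (l + 3)*(l^2 - 5*l) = (l - 5)*(l + 3)*(l)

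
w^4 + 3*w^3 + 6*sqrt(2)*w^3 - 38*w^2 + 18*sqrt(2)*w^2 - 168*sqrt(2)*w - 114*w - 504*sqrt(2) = (w + 3)*(w - 4*sqrt(2))*(w + 3*sqrt(2))*(w + 7*sqrt(2))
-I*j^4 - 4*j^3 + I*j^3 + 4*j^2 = j^2*(j - 4*I)*(-I*j + I)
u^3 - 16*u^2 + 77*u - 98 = (u - 7)^2*(u - 2)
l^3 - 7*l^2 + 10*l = l*(l - 5)*(l - 2)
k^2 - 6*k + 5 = (k - 5)*(k - 1)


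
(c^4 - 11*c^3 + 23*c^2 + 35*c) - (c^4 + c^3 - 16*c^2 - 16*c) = -12*c^3 + 39*c^2 + 51*c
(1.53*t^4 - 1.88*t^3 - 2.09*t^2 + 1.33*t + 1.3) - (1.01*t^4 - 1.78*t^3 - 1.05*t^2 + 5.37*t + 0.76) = 0.52*t^4 - 0.0999999999999999*t^3 - 1.04*t^2 - 4.04*t + 0.54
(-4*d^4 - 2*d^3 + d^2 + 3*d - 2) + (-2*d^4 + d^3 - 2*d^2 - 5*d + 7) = -6*d^4 - d^3 - d^2 - 2*d + 5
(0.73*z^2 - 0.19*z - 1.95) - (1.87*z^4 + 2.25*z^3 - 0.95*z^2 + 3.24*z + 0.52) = -1.87*z^4 - 2.25*z^3 + 1.68*z^2 - 3.43*z - 2.47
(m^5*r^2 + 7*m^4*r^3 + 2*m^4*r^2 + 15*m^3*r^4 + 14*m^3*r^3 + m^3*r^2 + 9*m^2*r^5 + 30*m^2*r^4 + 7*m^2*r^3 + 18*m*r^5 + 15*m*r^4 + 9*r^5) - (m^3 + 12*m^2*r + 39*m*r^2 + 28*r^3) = m^5*r^2 + 7*m^4*r^3 + 2*m^4*r^2 + 15*m^3*r^4 + 14*m^3*r^3 + m^3*r^2 - m^3 + 9*m^2*r^5 + 30*m^2*r^4 + 7*m^2*r^3 - 12*m^2*r + 18*m*r^5 + 15*m*r^4 - 39*m*r^2 + 9*r^5 - 28*r^3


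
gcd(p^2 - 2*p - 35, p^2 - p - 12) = 1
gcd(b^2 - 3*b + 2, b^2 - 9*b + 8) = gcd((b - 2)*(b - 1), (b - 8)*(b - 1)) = b - 1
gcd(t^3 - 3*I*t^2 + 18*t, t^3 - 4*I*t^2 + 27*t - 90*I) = t - 6*I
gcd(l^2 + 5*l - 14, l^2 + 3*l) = 1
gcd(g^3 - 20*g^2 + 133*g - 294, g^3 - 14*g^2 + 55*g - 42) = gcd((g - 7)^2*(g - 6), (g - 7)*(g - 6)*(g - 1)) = g^2 - 13*g + 42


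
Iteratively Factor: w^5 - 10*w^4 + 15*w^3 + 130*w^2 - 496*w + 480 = (w - 5)*(w^4 - 5*w^3 - 10*w^2 + 80*w - 96) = (w - 5)*(w - 4)*(w^3 - w^2 - 14*w + 24) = (w - 5)*(w - 4)*(w - 3)*(w^2 + 2*w - 8) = (w - 5)*(w - 4)*(w - 3)*(w + 4)*(w - 2)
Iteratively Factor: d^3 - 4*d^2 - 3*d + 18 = (d - 3)*(d^2 - d - 6) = (d - 3)*(d + 2)*(d - 3)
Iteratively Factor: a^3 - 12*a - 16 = (a + 2)*(a^2 - 2*a - 8) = (a - 4)*(a + 2)*(a + 2)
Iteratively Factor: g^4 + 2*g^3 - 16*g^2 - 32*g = (g + 4)*(g^3 - 2*g^2 - 8*g) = (g + 2)*(g + 4)*(g^2 - 4*g) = g*(g + 2)*(g + 4)*(g - 4)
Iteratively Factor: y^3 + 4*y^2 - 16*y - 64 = (y + 4)*(y^2 - 16) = (y + 4)^2*(y - 4)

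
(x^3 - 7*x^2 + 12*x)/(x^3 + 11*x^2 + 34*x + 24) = x*(x^2 - 7*x + 12)/(x^3 + 11*x^2 + 34*x + 24)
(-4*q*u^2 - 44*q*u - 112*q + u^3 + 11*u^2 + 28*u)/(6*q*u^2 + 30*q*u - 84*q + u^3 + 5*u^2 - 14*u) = (-4*q*u - 16*q + u^2 + 4*u)/(6*q*u - 12*q + u^2 - 2*u)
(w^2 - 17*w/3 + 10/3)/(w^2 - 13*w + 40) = (w - 2/3)/(w - 8)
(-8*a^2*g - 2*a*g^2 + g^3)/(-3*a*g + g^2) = (8*a^2 + 2*a*g - g^2)/(3*a - g)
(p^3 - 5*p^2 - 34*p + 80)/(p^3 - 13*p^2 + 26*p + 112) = (p^2 + 3*p - 10)/(p^2 - 5*p - 14)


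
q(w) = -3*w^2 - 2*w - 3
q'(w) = -6*w - 2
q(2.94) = -34.81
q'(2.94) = -19.64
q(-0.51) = -2.76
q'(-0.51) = 1.06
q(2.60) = -28.48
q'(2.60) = -17.60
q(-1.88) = -9.84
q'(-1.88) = 9.28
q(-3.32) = -29.43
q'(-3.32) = 17.92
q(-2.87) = -21.97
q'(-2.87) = 15.22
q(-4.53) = -55.50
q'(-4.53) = 25.18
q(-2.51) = -16.88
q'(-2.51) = 13.06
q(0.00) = -3.00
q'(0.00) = -2.00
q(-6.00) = -99.00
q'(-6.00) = 34.00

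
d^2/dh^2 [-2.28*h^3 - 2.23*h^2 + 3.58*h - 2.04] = -13.68*h - 4.46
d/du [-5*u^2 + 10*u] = 10 - 10*u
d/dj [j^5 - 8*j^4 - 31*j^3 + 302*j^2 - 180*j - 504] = 5*j^4 - 32*j^3 - 93*j^2 + 604*j - 180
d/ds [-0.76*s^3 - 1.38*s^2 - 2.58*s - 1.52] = -2.28*s^2 - 2.76*s - 2.58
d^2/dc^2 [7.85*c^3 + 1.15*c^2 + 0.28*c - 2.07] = 47.1*c + 2.3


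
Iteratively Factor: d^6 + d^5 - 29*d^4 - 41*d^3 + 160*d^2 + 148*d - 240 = (d - 1)*(d^5 + 2*d^4 - 27*d^3 - 68*d^2 + 92*d + 240) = (d - 2)*(d - 1)*(d^4 + 4*d^3 - 19*d^2 - 106*d - 120) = (d - 2)*(d - 1)*(d + 4)*(d^3 - 19*d - 30) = (d - 2)*(d - 1)*(d + 3)*(d + 4)*(d^2 - 3*d - 10) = (d - 2)*(d - 1)*(d + 2)*(d + 3)*(d + 4)*(d - 5)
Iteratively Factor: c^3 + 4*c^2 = (c)*(c^2 + 4*c) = c*(c + 4)*(c)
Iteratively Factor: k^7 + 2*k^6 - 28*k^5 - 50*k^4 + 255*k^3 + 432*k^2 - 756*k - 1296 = (k - 3)*(k^6 + 5*k^5 - 13*k^4 - 89*k^3 - 12*k^2 + 396*k + 432) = (k - 3)^2*(k^5 + 8*k^4 + 11*k^3 - 56*k^2 - 180*k - 144) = (k - 3)^2*(k + 2)*(k^4 + 6*k^3 - k^2 - 54*k - 72) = (k - 3)^3*(k + 2)*(k^3 + 9*k^2 + 26*k + 24) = (k - 3)^3*(k + 2)*(k + 4)*(k^2 + 5*k + 6) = (k - 3)^3*(k + 2)^2*(k + 4)*(k + 3)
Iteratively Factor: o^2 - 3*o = (o - 3)*(o)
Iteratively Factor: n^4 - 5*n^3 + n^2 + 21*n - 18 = (n - 3)*(n^3 - 2*n^2 - 5*n + 6) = (n - 3)*(n + 2)*(n^2 - 4*n + 3) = (n - 3)^2*(n + 2)*(n - 1)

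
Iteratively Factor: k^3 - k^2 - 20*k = (k)*(k^2 - k - 20) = k*(k - 5)*(k + 4)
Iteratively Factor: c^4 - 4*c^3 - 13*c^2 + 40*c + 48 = (c - 4)*(c^3 - 13*c - 12) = (c - 4)*(c + 3)*(c^2 - 3*c - 4) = (c - 4)^2*(c + 3)*(c + 1)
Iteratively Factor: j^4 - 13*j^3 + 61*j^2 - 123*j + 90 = (j - 5)*(j^3 - 8*j^2 + 21*j - 18) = (j - 5)*(j - 3)*(j^2 - 5*j + 6) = (j - 5)*(j - 3)*(j - 2)*(j - 3)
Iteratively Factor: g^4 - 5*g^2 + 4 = (g - 1)*(g^3 + g^2 - 4*g - 4) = (g - 1)*(g + 1)*(g^2 - 4) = (g - 1)*(g + 1)*(g + 2)*(g - 2)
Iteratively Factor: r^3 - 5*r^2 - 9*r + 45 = (r - 5)*(r^2 - 9) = (r - 5)*(r + 3)*(r - 3)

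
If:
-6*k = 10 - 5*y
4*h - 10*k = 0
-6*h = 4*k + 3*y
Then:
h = -75/113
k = -30/113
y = 190/113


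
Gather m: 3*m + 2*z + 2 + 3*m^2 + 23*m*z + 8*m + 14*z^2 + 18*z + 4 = 3*m^2 + m*(23*z + 11) + 14*z^2 + 20*z + 6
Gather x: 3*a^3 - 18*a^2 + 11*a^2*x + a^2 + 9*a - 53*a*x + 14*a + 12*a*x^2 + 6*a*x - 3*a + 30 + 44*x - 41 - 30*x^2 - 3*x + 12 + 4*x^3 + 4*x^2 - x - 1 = 3*a^3 - 17*a^2 + 20*a + 4*x^3 + x^2*(12*a - 26) + x*(11*a^2 - 47*a + 40)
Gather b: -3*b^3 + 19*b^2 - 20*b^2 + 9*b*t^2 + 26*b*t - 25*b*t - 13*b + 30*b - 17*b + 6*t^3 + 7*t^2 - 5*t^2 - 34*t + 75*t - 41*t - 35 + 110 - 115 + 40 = -3*b^3 - b^2 + b*(9*t^2 + t) + 6*t^3 + 2*t^2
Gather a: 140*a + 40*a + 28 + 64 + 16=180*a + 108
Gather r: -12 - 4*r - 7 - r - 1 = -5*r - 20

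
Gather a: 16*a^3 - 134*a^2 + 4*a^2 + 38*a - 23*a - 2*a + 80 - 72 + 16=16*a^3 - 130*a^2 + 13*a + 24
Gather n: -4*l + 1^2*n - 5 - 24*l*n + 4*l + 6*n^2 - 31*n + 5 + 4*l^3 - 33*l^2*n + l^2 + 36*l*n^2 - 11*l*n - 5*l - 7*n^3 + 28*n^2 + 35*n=4*l^3 + l^2 - 5*l - 7*n^3 + n^2*(36*l + 34) + n*(-33*l^2 - 35*l + 5)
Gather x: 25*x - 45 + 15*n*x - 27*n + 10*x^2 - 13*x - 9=-27*n + 10*x^2 + x*(15*n + 12) - 54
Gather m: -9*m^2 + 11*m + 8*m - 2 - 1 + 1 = -9*m^2 + 19*m - 2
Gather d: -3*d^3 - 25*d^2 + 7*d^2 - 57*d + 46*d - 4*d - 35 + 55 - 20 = -3*d^3 - 18*d^2 - 15*d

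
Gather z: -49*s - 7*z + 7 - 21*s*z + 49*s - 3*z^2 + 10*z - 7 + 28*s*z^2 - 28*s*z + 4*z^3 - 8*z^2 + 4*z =4*z^3 + z^2*(28*s - 11) + z*(7 - 49*s)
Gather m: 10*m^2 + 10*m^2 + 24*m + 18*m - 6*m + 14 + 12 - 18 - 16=20*m^2 + 36*m - 8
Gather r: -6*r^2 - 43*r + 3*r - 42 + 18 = -6*r^2 - 40*r - 24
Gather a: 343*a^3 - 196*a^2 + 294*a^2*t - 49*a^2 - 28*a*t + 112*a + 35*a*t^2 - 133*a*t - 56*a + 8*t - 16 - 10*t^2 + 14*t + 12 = 343*a^3 + a^2*(294*t - 245) + a*(35*t^2 - 161*t + 56) - 10*t^2 + 22*t - 4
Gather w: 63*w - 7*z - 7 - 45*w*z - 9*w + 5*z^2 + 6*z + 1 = w*(54 - 45*z) + 5*z^2 - z - 6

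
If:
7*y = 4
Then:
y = 4/7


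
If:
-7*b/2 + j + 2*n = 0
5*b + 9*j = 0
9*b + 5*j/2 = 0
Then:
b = 0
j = 0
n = 0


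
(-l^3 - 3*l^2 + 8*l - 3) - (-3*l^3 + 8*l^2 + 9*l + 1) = 2*l^3 - 11*l^2 - l - 4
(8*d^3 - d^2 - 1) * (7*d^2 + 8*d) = 56*d^5 + 57*d^4 - 8*d^3 - 7*d^2 - 8*d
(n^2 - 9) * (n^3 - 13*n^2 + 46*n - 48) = n^5 - 13*n^4 + 37*n^3 + 69*n^2 - 414*n + 432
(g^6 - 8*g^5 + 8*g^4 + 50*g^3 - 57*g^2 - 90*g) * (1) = g^6 - 8*g^5 + 8*g^4 + 50*g^3 - 57*g^2 - 90*g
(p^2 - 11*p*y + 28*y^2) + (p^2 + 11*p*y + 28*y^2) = 2*p^2 + 56*y^2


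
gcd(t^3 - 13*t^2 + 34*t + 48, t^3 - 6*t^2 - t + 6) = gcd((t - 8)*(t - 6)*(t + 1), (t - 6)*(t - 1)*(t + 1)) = t^2 - 5*t - 6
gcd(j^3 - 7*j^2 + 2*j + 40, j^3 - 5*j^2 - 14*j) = j + 2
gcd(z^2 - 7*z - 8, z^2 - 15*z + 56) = z - 8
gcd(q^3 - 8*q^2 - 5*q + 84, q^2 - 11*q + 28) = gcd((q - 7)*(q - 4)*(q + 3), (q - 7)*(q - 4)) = q^2 - 11*q + 28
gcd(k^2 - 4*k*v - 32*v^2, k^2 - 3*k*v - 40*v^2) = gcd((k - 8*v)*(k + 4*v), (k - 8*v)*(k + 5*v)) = -k + 8*v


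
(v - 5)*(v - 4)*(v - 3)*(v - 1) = v^4 - 13*v^3 + 59*v^2 - 107*v + 60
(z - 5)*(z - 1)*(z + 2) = z^3 - 4*z^2 - 7*z + 10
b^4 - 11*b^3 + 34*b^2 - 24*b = b*(b - 6)*(b - 4)*(b - 1)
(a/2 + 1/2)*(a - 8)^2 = a^3/2 - 15*a^2/2 + 24*a + 32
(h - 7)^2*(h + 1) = h^3 - 13*h^2 + 35*h + 49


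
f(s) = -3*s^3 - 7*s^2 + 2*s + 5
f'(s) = -9*s^2 - 14*s + 2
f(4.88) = -500.58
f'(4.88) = -280.65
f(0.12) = 5.13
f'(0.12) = 0.19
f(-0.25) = 4.11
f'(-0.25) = 4.94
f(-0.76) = 0.75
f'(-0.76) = 7.44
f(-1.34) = -3.03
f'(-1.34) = 4.60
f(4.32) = -358.86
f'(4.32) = -226.44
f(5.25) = -611.55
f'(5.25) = -319.56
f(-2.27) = -0.52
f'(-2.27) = -12.60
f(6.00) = -883.00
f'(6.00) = -406.00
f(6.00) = -883.00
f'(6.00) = -406.00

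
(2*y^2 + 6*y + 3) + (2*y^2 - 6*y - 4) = 4*y^2 - 1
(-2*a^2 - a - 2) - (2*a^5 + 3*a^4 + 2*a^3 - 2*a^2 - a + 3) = -2*a^5 - 3*a^4 - 2*a^3 - 5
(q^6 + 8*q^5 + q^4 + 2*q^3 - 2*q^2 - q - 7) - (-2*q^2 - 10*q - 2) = q^6 + 8*q^5 + q^4 + 2*q^3 + 9*q - 5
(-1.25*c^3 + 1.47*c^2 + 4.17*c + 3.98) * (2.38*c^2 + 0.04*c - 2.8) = -2.975*c^5 + 3.4486*c^4 + 13.4834*c^3 + 5.5232*c^2 - 11.5168*c - 11.144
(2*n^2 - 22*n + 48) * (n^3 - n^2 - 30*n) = 2*n^5 - 24*n^4 + 10*n^3 + 612*n^2 - 1440*n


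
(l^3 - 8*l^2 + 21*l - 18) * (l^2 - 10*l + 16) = l^5 - 18*l^4 + 117*l^3 - 356*l^2 + 516*l - 288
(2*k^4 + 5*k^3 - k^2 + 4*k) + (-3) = 2*k^4 + 5*k^3 - k^2 + 4*k - 3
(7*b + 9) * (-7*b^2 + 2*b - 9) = -49*b^3 - 49*b^2 - 45*b - 81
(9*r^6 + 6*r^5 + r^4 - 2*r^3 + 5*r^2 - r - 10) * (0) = 0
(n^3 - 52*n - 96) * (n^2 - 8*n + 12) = n^5 - 8*n^4 - 40*n^3 + 320*n^2 + 144*n - 1152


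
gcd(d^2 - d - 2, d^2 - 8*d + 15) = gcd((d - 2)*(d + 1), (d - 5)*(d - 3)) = 1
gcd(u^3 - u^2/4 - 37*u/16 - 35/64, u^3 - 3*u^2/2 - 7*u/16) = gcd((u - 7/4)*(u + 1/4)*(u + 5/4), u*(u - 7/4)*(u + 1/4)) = u^2 - 3*u/2 - 7/16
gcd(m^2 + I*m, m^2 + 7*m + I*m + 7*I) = m + I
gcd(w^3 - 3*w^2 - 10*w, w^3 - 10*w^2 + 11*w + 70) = w^2 - 3*w - 10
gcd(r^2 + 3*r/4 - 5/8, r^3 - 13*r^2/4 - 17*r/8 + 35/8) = r + 5/4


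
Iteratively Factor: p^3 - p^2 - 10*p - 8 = (p + 1)*(p^2 - 2*p - 8) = (p + 1)*(p + 2)*(p - 4)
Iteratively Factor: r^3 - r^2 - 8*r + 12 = (r - 2)*(r^2 + r - 6) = (r - 2)^2*(r + 3)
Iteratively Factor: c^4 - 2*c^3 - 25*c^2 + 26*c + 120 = (c - 5)*(c^3 + 3*c^2 - 10*c - 24) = (c - 5)*(c + 2)*(c^2 + c - 12) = (c - 5)*(c + 2)*(c + 4)*(c - 3)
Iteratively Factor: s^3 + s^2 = (s)*(s^2 + s) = s*(s + 1)*(s)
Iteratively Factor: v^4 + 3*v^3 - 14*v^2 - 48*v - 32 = (v + 2)*(v^3 + v^2 - 16*v - 16) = (v + 1)*(v + 2)*(v^2 - 16) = (v + 1)*(v + 2)*(v + 4)*(v - 4)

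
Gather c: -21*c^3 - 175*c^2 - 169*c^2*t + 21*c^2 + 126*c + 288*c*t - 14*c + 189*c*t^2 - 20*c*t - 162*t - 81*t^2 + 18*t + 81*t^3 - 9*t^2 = -21*c^3 + c^2*(-169*t - 154) + c*(189*t^2 + 268*t + 112) + 81*t^3 - 90*t^2 - 144*t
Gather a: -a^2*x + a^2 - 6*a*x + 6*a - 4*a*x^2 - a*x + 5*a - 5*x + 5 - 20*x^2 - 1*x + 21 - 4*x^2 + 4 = a^2*(1 - x) + a*(-4*x^2 - 7*x + 11) - 24*x^2 - 6*x + 30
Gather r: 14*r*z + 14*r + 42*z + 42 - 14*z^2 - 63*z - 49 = r*(14*z + 14) - 14*z^2 - 21*z - 7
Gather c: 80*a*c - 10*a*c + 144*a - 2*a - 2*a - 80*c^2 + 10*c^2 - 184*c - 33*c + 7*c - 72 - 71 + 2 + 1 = 140*a - 70*c^2 + c*(70*a - 210) - 140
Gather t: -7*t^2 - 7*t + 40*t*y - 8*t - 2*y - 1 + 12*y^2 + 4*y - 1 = -7*t^2 + t*(40*y - 15) + 12*y^2 + 2*y - 2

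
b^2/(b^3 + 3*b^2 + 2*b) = b/(b^2 + 3*b + 2)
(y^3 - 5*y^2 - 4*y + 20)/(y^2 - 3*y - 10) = y - 2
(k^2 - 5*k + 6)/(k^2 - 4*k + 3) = (k - 2)/(k - 1)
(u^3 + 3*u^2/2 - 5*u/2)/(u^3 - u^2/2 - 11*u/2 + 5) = u/(u - 2)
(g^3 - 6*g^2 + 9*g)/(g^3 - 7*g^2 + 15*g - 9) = g/(g - 1)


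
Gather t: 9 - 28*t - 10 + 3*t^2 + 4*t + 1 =3*t^2 - 24*t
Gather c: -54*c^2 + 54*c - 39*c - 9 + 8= -54*c^2 + 15*c - 1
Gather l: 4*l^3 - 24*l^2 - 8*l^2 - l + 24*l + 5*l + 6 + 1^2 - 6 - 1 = 4*l^3 - 32*l^2 + 28*l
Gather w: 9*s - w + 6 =9*s - w + 6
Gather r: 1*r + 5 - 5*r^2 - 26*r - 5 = -5*r^2 - 25*r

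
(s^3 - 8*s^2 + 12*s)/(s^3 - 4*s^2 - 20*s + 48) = s/(s + 4)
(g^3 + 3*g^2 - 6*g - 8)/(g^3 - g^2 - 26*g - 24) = (g - 2)/(g - 6)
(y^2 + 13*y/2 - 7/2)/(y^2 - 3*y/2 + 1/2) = (y + 7)/(y - 1)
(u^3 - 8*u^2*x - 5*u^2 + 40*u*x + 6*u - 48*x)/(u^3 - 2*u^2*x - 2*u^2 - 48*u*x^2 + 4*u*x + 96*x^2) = (u - 3)/(u + 6*x)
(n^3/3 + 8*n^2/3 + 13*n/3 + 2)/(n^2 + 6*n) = (n^2 + 2*n + 1)/(3*n)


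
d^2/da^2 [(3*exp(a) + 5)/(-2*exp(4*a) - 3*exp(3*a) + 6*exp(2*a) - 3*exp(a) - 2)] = (-108*exp(8*a) - 518*exp(7*a) - 726*exp(6*a) + 639*exp(5*a) + 1284*exp(4*a) - 310*exp(3*a) + 324*exp(2*a) - 267*exp(a) + 18)*exp(a)/(8*exp(12*a) + 36*exp(11*a) - 18*exp(10*a) - 153*exp(9*a) + 186*exp(8*a) + 261*exp(7*a) - 576*exp(6*a) + 261*exp(5*a) + 186*exp(4*a) - 153*exp(3*a) - 18*exp(2*a) + 36*exp(a) + 8)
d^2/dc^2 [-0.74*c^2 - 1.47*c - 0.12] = -1.48000000000000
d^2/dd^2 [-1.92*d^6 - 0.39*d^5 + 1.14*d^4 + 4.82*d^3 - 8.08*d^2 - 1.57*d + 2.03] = -57.6*d^4 - 7.8*d^3 + 13.68*d^2 + 28.92*d - 16.16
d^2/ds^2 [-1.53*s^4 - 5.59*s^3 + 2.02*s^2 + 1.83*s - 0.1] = -18.36*s^2 - 33.54*s + 4.04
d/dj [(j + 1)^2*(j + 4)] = 3*(j + 1)*(j + 3)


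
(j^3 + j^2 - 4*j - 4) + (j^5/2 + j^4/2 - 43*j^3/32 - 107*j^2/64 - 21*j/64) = j^5/2 + j^4/2 - 11*j^3/32 - 43*j^2/64 - 277*j/64 - 4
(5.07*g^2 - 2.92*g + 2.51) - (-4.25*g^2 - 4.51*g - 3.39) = 9.32*g^2 + 1.59*g + 5.9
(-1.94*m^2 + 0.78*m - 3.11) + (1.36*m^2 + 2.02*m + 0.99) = -0.58*m^2 + 2.8*m - 2.12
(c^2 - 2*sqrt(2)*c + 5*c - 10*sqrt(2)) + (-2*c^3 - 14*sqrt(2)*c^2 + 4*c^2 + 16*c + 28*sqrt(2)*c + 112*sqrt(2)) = -2*c^3 - 14*sqrt(2)*c^2 + 5*c^2 + 21*c + 26*sqrt(2)*c + 102*sqrt(2)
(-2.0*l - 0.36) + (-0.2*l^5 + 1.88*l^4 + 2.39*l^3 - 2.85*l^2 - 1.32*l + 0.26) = -0.2*l^5 + 1.88*l^4 + 2.39*l^3 - 2.85*l^2 - 3.32*l - 0.1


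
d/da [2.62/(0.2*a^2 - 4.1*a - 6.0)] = (10.742 - 1.048*a)/(-0.2*a^2 + 4.1*a + 6.0)^2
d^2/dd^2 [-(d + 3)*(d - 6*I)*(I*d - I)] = I*(-6*d - 4 + 12*I)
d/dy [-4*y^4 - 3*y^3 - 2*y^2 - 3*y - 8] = -16*y^3 - 9*y^2 - 4*y - 3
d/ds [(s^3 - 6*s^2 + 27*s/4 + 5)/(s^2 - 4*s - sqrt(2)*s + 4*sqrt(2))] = (s^2 - 2*sqrt(2)*s + 5/4 + 2*sqrt(2))/(s^2 - 2*sqrt(2)*s + 2)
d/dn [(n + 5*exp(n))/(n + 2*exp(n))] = 3*(n - 1)*exp(n)/(n^2 + 4*n*exp(n) + 4*exp(2*n))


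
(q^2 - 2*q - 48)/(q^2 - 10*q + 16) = (q + 6)/(q - 2)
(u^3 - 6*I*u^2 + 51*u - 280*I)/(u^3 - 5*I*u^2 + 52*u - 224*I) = (u - 5*I)/(u - 4*I)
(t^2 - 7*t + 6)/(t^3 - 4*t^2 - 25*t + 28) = (t - 6)/(t^2 - 3*t - 28)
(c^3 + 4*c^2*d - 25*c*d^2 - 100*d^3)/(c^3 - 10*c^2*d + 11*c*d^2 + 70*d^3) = (c^2 + 9*c*d + 20*d^2)/(c^2 - 5*c*d - 14*d^2)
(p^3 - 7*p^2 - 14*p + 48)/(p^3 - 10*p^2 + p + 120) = (p - 2)/(p - 5)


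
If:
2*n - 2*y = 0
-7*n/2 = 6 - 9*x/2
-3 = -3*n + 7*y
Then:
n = -3/4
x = 3/4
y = -3/4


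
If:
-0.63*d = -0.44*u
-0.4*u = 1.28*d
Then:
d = 0.00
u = 0.00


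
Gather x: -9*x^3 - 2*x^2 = -9*x^3 - 2*x^2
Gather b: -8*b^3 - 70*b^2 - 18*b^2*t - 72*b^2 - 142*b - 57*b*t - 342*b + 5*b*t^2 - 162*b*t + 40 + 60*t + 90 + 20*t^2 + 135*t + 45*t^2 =-8*b^3 + b^2*(-18*t - 142) + b*(5*t^2 - 219*t - 484) + 65*t^2 + 195*t + 130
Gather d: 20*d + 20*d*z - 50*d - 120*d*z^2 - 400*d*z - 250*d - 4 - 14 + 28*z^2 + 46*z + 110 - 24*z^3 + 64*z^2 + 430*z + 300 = d*(-120*z^2 - 380*z - 280) - 24*z^3 + 92*z^2 + 476*z + 392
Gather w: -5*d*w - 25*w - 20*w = w*(-5*d - 45)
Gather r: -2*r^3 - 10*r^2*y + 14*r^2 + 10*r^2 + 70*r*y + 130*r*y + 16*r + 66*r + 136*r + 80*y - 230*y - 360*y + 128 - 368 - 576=-2*r^3 + r^2*(24 - 10*y) + r*(200*y + 218) - 510*y - 816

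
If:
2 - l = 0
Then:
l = 2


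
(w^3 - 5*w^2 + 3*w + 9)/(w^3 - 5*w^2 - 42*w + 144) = (w^2 - 2*w - 3)/(w^2 - 2*w - 48)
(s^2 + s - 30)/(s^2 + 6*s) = (s - 5)/s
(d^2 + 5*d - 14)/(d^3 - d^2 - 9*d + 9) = (d^2 + 5*d - 14)/(d^3 - d^2 - 9*d + 9)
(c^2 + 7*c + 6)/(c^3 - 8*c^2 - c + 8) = (c + 6)/(c^2 - 9*c + 8)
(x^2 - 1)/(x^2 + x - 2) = (x + 1)/(x + 2)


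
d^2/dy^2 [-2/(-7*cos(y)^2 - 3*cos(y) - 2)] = 2*(-196*sin(y)^4 + 51*sin(y)^2 + 339*cos(y)/4 - 63*cos(3*y)/4 + 135)/(-7*sin(y)^2 + 3*cos(y) + 9)^3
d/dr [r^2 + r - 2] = 2*r + 1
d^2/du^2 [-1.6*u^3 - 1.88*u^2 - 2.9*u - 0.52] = -9.6*u - 3.76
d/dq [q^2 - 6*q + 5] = 2*q - 6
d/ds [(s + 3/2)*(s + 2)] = 2*s + 7/2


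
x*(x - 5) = x^2 - 5*x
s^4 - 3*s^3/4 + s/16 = s*(s - 1/2)^2*(s + 1/4)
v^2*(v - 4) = v^3 - 4*v^2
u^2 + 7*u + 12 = (u + 3)*(u + 4)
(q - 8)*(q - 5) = q^2 - 13*q + 40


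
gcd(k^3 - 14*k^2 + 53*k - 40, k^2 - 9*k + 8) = k^2 - 9*k + 8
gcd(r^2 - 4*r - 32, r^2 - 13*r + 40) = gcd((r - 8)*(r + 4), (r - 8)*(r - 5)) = r - 8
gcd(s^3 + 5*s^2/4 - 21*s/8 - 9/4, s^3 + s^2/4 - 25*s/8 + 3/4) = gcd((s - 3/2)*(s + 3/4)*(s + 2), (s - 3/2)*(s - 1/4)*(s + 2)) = s^2 + s/2 - 3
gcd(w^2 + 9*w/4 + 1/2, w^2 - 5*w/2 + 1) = 1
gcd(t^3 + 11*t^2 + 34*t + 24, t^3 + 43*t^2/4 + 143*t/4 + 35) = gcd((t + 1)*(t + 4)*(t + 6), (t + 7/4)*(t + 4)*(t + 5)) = t + 4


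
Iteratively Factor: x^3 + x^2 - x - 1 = (x + 1)*(x^2 - 1) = (x - 1)*(x + 1)*(x + 1)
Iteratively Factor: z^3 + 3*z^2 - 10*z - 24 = (z + 2)*(z^2 + z - 12) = (z + 2)*(z + 4)*(z - 3)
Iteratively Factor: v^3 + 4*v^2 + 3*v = (v + 1)*(v^2 + 3*v) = v*(v + 1)*(v + 3)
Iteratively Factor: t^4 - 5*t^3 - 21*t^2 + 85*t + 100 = (t + 4)*(t^3 - 9*t^2 + 15*t + 25) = (t - 5)*(t + 4)*(t^2 - 4*t - 5) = (t - 5)*(t + 1)*(t + 4)*(t - 5)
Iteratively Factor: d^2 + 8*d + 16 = (d + 4)*(d + 4)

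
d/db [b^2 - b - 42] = 2*b - 1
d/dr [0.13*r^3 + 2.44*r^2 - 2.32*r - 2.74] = 0.39*r^2 + 4.88*r - 2.32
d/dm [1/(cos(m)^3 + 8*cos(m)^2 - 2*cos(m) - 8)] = (3*cos(m)^2 + 16*cos(m) - 2)*sin(m)/(cos(m)^3 + 8*cos(m)^2 - 2*cos(m) - 8)^2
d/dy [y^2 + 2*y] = 2*y + 2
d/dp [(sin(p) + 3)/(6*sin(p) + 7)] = -11*cos(p)/(6*sin(p) + 7)^2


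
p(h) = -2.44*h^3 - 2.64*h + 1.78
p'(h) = -7.32*h^2 - 2.64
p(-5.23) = 364.64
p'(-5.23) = -202.86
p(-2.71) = 57.50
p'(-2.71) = -56.40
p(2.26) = -32.35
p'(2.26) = -40.03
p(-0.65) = 4.17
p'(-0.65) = -5.73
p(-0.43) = 3.11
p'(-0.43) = -3.99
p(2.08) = -25.67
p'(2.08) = -34.31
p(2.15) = -28.15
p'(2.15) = -36.48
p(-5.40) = 400.25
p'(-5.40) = -216.09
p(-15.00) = 8276.38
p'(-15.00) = -1649.64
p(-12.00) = 4249.78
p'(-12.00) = -1056.72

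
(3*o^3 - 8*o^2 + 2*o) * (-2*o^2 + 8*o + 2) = -6*o^5 + 40*o^4 - 62*o^3 + 4*o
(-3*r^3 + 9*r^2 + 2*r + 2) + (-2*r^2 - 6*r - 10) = -3*r^3 + 7*r^2 - 4*r - 8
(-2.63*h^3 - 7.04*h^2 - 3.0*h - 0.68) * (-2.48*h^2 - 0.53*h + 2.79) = 6.5224*h^5 + 18.8531*h^4 + 3.8335*h^3 - 16.3652*h^2 - 8.0096*h - 1.8972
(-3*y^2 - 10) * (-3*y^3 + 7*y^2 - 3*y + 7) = 9*y^5 - 21*y^4 + 39*y^3 - 91*y^2 + 30*y - 70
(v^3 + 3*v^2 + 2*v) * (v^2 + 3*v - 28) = v^5 + 6*v^4 - 17*v^3 - 78*v^2 - 56*v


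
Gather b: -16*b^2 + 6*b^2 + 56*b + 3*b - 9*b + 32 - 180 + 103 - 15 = -10*b^2 + 50*b - 60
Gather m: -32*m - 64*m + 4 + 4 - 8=-96*m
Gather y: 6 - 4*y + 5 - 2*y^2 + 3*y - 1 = -2*y^2 - y + 10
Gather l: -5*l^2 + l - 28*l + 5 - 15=-5*l^2 - 27*l - 10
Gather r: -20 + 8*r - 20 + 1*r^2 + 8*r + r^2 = 2*r^2 + 16*r - 40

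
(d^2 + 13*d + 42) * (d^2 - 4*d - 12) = d^4 + 9*d^3 - 22*d^2 - 324*d - 504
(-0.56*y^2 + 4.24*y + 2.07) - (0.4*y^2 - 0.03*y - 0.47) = -0.96*y^2 + 4.27*y + 2.54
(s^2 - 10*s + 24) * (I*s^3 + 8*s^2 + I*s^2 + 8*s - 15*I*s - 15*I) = I*s^5 + 8*s^4 - 9*I*s^4 - 72*s^3 - I*s^3 + 112*s^2 + 159*I*s^2 + 192*s - 210*I*s - 360*I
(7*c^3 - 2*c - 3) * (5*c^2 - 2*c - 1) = 35*c^5 - 14*c^4 - 17*c^3 - 11*c^2 + 8*c + 3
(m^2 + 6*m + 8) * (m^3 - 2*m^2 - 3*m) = m^5 + 4*m^4 - 7*m^3 - 34*m^2 - 24*m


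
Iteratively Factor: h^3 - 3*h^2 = (h - 3)*(h^2) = h*(h - 3)*(h)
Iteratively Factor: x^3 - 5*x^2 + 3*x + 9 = (x - 3)*(x^2 - 2*x - 3) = (x - 3)*(x + 1)*(x - 3)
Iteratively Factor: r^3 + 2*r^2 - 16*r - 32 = (r + 2)*(r^2 - 16) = (r - 4)*(r + 2)*(r + 4)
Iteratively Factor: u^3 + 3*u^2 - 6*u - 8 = (u + 1)*(u^2 + 2*u - 8) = (u + 1)*(u + 4)*(u - 2)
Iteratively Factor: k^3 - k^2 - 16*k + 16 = (k - 1)*(k^2 - 16) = (k - 4)*(k - 1)*(k + 4)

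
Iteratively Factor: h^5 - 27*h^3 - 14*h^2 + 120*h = (h + 4)*(h^4 - 4*h^3 - 11*h^2 + 30*h) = h*(h + 4)*(h^3 - 4*h^2 - 11*h + 30) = h*(h - 5)*(h + 4)*(h^2 + h - 6) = h*(h - 5)*(h - 2)*(h + 4)*(h + 3)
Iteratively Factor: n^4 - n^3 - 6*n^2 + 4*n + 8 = (n - 2)*(n^3 + n^2 - 4*n - 4) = (n - 2)^2*(n^2 + 3*n + 2) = (n - 2)^2*(n + 1)*(n + 2)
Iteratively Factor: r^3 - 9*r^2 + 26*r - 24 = (r - 2)*(r^2 - 7*r + 12) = (r - 3)*(r - 2)*(r - 4)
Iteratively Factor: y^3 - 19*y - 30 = (y + 3)*(y^2 - 3*y - 10) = (y - 5)*(y + 3)*(y + 2)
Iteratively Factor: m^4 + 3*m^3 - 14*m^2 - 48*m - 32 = (m - 4)*(m^3 + 7*m^2 + 14*m + 8) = (m - 4)*(m + 1)*(m^2 + 6*m + 8) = (m - 4)*(m + 1)*(m + 2)*(m + 4)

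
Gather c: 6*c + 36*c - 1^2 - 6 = 42*c - 7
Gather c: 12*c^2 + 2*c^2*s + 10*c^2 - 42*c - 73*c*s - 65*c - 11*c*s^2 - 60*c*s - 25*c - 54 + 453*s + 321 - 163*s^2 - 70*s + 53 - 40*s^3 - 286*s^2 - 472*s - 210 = c^2*(2*s + 22) + c*(-11*s^2 - 133*s - 132) - 40*s^3 - 449*s^2 - 89*s + 110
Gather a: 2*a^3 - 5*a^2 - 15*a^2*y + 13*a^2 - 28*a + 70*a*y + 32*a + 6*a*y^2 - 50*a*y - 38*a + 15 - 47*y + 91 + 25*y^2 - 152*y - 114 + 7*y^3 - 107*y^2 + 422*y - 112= 2*a^3 + a^2*(8 - 15*y) + a*(6*y^2 + 20*y - 34) + 7*y^3 - 82*y^2 + 223*y - 120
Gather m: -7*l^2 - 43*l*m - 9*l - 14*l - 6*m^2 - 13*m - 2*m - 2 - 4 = -7*l^2 - 23*l - 6*m^2 + m*(-43*l - 15) - 6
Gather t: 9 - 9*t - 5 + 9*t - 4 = 0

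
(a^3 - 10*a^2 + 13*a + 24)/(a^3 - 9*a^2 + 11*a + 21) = (a - 8)/(a - 7)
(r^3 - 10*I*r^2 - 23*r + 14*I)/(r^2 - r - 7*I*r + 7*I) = (r^2 - 3*I*r - 2)/(r - 1)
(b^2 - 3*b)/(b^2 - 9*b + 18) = b/(b - 6)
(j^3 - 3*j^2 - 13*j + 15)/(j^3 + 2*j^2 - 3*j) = (j - 5)/j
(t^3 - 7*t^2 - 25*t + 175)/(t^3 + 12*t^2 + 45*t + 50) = (t^2 - 12*t + 35)/(t^2 + 7*t + 10)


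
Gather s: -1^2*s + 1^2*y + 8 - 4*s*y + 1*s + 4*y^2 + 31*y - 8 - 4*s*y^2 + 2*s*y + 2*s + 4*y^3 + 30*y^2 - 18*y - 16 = s*(-4*y^2 - 2*y + 2) + 4*y^3 + 34*y^2 + 14*y - 16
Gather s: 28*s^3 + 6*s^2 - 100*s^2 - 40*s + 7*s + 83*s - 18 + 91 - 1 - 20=28*s^3 - 94*s^2 + 50*s + 52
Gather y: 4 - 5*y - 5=-5*y - 1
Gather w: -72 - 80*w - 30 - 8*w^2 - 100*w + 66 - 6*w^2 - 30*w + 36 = -14*w^2 - 210*w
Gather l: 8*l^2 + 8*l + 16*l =8*l^2 + 24*l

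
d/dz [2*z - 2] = 2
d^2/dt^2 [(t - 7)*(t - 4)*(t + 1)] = 6*t - 20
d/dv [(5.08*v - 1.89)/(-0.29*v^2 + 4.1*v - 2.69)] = (1.4732*v^2 - 1.0962*v - 5.9162)/(0.0841*v^4 - 2.378*v^3 + 18.3702*v^2 - 22.058*v + 7.2361)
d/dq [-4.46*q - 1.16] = -4.46000000000000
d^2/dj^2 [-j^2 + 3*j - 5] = -2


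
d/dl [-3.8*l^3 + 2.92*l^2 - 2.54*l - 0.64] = -11.4*l^2 + 5.84*l - 2.54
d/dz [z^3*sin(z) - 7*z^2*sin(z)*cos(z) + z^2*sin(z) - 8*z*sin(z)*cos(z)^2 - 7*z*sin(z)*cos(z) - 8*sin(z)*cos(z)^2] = z^3*cos(z) + 3*z^2*sin(z) + z^2*cos(z) - 7*z^2*cos(2*z) + 2*z*sin(z) - 7*sqrt(2)*z*sin(2*z + pi/4) - 2*z*cos(z) - 6*z*cos(3*z) + 6*sin(z) - 7*sin(2*z)/2 - 2*sin(3*z) - 8*sqrt(2)*sin(z + pi/4) + 6*cos(z) - 6*cos(3*z)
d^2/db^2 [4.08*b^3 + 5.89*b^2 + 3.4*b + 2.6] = 24.48*b + 11.78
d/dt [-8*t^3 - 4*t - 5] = -24*t^2 - 4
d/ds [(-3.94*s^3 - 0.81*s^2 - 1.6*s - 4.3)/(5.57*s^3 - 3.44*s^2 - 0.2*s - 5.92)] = (18.0653*s^4 + 19.4*s^3 + 136.4854*s^2 - 19.9936*s + 8.612)/(31.0249*s^6 - 38.3216*s^5 + 9.6056*s^4 - 64.5728*s^3 + 40.7696*s^2 + 2.368*s + 35.0464)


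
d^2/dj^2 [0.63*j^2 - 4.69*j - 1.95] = 1.26000000000000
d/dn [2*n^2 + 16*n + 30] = 4*n + 16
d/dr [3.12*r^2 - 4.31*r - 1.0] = 6.24*r - 4.31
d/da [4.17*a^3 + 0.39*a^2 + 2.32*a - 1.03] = 12.51*a^2 + 0.78*a + 2.32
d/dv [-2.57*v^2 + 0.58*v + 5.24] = 0.58 - 5.14*v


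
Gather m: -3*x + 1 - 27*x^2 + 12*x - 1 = -27*x^2 + 9*x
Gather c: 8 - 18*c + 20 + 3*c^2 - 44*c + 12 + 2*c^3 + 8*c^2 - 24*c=2*c^3 + 11*c^2 - 86*c + 40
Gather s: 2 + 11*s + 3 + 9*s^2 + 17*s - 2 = 9*s^2 + 28*s + 3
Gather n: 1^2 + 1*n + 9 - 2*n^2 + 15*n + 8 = -2*n^2 + 16*n + 18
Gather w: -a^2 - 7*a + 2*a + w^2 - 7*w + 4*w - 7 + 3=-a^2 - 5*a + w^2 - 3*w - 4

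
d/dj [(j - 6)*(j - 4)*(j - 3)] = 3*j^2 - 26*j + 54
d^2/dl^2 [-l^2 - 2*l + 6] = -2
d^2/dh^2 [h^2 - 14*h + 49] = 2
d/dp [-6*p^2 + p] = 1 - 12*p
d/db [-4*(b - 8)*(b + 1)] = 28 - 8*b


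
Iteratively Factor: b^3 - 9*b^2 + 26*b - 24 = (b - 4)*(b^2 - 5*b + 6) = (b - 4)*(b - 3)*(b - 2)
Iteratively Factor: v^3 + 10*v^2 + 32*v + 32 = (v + 4)*(v^2 + 6*v + 8) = (v + 4)^2*(v + 2)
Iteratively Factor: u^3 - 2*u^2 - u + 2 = (u - 2)*(u^2 - 1) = (u - 2)*(u + 1)*(u - 1)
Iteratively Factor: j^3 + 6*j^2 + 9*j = (j)*(j^2 + 6*j + 9) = j*(j + 3)*(j + 3)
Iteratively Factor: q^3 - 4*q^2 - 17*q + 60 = (q + 4)*(q^2 - 8*q + 15) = (q - 3)*(q + 4)*(q - 5)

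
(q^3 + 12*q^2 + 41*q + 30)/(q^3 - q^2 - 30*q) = (q^2 + 7*q + 6)/(q*(q - 6))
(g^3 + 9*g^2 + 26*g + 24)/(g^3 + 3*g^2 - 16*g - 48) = (g + 2)/(g - 4)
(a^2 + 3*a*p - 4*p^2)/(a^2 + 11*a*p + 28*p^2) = (a - p)/(a + 7*p)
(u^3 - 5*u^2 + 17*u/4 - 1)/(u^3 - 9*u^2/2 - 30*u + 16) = (u^2 - 9*u/2 + 2)/(u^2 - 4*u - 32)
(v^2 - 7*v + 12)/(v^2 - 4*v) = (v - 3)/v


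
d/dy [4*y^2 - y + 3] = 8*y - 1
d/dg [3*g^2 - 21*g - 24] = 6*g - 21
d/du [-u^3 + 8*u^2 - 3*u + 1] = -3*u^2 + 16*u - 3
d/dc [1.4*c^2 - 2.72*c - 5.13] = 2.8*c - 2.72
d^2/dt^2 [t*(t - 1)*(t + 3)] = 6*t + 4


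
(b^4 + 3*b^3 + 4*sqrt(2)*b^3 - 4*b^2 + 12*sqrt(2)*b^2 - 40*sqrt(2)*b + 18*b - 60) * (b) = b^5 + 3*b^4 + 4*sqrt(2)*b^4 - 4*b^3 + 12*sqrt(2)*b^3 - 40*sqrt(2)*b^2 + 18*b^2 - 60*b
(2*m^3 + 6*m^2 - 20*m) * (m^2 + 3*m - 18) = 2*m^5 + 12*m^4 - 38*m^3 - 168*m^2 + 360*m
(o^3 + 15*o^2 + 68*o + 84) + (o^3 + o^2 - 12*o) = 2*o^3 + 16*o^2 + 56*o + 84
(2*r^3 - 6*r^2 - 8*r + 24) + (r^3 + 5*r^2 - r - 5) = 3*r^3 - r^2 - 9*r + 19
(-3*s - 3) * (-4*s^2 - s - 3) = 12*s^3 + 15*s^2 + 12*s + 9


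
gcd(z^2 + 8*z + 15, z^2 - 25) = z + 5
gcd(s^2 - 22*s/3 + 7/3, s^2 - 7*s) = s - 7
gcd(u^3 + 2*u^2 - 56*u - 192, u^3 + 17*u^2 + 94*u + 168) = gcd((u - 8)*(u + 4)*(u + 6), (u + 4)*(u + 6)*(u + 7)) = u^2 + 10*u + 24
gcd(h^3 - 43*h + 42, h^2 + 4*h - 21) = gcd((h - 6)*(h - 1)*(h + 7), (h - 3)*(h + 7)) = h + 7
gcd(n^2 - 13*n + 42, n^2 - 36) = n - 6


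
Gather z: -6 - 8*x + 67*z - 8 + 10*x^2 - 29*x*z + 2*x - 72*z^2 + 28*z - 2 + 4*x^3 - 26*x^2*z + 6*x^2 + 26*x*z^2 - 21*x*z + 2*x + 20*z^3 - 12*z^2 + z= 4*x^3 + 16*x^2 - 4*x + 20*z^3 + z^2*(26*x - 84) + z*(-26*x^2 - 50*x + 96) - 16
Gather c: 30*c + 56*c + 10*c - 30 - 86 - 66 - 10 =96*c - 192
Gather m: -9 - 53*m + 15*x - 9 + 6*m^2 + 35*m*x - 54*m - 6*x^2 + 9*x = 6*m^2 + m*(35*x - 107) - 6*x^2 + 24*x - 18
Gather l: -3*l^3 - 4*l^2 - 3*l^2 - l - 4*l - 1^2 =-3*l^3 - 7*l^2 - 5*l - 1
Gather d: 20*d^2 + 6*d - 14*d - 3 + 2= 20*d^2 - 8*d - 1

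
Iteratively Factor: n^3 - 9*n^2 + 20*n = (n - 5)*(n^2 - 4*n) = n*(n - 5)*(n - 4)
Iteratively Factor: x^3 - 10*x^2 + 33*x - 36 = (x - 3)*(x^2 - 7*x + 12) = (x - 3)^2*(x - 4)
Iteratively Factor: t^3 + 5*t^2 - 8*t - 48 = (t - 3)*(t^2 + 8*t + 16) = (t - 3)*(t + 4)*(t + 4)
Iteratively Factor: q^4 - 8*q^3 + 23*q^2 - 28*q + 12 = (q - 2)*(q^3 - 6*q^2 + 11*q - 6) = (q - 2)*(q - 1)*(q^2 - 5*q + 6) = (q - 2)^2*(q - 1)*(q - 3)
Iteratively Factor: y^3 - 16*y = (y)*(y^2 - 16) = y*(y - 4)*(y + 4)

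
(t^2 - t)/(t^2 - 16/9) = 9*t*(t - 1)/(9*t^2 - 16)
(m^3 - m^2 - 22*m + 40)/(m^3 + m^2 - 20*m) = (m - 2)/m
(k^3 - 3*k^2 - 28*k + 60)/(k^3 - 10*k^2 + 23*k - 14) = (k^2 - k - 30)/(k^2 - 8*k + 7)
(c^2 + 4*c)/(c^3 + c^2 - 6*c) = (c + 4)/(c^2 + c - 6)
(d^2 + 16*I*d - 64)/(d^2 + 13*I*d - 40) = (d + 8*I)/(d + 5*I)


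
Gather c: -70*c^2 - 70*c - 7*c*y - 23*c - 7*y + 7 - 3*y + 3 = -70*c^2 + c*(-7*y - 93) - 10*y + 10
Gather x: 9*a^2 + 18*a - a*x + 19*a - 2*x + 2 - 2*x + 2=9*a^2 + 37*a + x*(-a - 4) + 4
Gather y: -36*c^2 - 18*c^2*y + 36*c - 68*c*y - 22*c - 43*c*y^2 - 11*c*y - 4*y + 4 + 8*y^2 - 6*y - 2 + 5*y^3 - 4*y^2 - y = -36*c^2 + 14*c + 5*y^3 + y^2*(4 - 43*c) + y*(-18*c^2 - 79*c - 11) + 2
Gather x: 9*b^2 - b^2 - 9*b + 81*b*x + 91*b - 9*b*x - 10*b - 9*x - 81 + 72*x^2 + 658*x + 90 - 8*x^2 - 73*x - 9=8*b^2 + 72*b + 64*x^2 + x*(72*b + 576)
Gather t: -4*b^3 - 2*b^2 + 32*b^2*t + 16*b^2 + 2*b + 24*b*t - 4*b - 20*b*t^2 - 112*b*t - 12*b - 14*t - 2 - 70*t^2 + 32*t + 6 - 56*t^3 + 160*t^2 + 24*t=-4*b^3 + 14*b^2 - 14*b - 56*t^3 + t^2*(90 - 20*b) + t*(32*b^2 - 88*b + 42) + 4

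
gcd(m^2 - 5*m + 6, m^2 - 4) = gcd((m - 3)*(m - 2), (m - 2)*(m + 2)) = m - 2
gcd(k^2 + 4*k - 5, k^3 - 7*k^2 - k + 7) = k - 1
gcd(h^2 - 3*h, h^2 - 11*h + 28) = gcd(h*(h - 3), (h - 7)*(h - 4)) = 1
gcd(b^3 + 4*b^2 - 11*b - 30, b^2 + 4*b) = 1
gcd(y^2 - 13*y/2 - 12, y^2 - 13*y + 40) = y - 8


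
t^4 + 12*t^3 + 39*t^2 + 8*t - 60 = (t - 1)*(t + 2)*(t + 5)*(t + 6)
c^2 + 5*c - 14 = (c - 2)*(c + 7)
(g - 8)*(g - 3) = g^2 - 11*g + 24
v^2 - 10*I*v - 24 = (v - 6*I)*(v - 4*I)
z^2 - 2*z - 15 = (z - 5)*(z + 3)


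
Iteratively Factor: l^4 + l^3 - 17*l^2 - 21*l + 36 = (l - 1)*(l^3 + 2*l^2 - 15*l - 36) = (l - 4)*(l - 1)*(l^2 + 6*l + 9) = (l - 4)*(l - 1)*(l + 3)*(l + 3)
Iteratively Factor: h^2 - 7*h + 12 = (h - 3)*(h - 4)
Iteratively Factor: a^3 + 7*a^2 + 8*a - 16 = (a + 4)*(a^2 + 3*a - 4) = (a - 1)*(a + 4)*(a + 4)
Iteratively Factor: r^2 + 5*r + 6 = (r + 2)*(r + 3)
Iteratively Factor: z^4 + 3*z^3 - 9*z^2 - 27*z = (z - 3)*(z^3 + 6*z^2 + 9*z) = (z - 3)*(z + 3)*(z^2 + 3*z) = (z - 3)*(z + 3)^2*(z)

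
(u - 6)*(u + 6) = u^2 - 36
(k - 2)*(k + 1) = k^2 - k - 2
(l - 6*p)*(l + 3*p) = l^2 - 3*l*p - 18*p^2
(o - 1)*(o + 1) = o^2 - 1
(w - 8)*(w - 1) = w^2 - 9*w + 8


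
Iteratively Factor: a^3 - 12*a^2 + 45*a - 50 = (a - 5)*(a^2 - 7*a + 10) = (a - 5)^2*(a - 2)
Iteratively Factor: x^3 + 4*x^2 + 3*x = (x + 1)*(x^2 + 3*x) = (x + 1)*(x + 3)*(x)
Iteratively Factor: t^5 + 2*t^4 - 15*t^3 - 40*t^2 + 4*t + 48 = (t + 3)*(t^4 - t^3 - 12*t^2 - 4*t + 16) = (t - 4)*(t + 3)*(t^3 + 3*t^2 - 4) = (t - 4)*(t - 1)*(t + 3)*(t^2 + 4*t + 4) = (t - 4)*(t - 1)*(t + 2)*(t + 3)*(t + 2)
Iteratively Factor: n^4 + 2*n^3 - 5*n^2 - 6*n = (n - 2)*(n^3 + 4*n^2 + 3*n) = (n - 2)*(n + 1)*(n^2 + 3*n) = (n - 2)*(n + 1)*(n + 3)*(n)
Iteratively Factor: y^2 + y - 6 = (y - 2)*(y + 3)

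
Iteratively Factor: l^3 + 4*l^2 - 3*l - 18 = (l - 2)*(l^2 + 6*l + 9) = (l - 2)*(l + 3)*(l + 3)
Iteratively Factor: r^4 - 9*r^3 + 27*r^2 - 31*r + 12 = (r - 1)*(r^3 - 8*r^2 + 19*r - 12) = (r - 3)*(r - 1)*(r^2 - 5*r + 4) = (r - 3)*(r - 1)^2*(r - 4)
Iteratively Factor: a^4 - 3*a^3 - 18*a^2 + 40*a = (a - 2)*(a^3 - a^2 - 20*a) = (a - 2)*(a + 4)*(a^2 - 5*a) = (a - 5)*(a - 2)*(a + 4)*(a)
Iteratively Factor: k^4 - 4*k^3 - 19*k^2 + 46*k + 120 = (k - 5)*(k^3 + k^2 - 14*k - 24) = (k - 5)*(k - 4)*(k^2 + 5*k + 6) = (k - 5)*(k - 4)*(k + 3)*(k + 2)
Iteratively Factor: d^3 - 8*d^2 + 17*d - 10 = (d - 1)*(d^2 - 7*d + 10) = (d - 2)*(d - 1)*(d - 5)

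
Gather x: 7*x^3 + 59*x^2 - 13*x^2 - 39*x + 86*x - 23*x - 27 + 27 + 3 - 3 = 7*x^3 + 46*x^2 + 24*x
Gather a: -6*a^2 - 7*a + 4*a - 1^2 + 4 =-6*a^2 - 3*a + 3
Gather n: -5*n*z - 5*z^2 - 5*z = -5*n*z - 5*z^2 - 5*z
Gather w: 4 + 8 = 12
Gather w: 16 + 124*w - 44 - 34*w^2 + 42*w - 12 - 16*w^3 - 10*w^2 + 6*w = -16*w^3 - 44*w^2 + 172*w - 40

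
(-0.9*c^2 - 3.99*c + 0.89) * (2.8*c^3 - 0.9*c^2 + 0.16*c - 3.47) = -2.52*c^5 - 10.362*c^4 + 5.939*c^3 + 1.6836*c^2 + 13.9877*c - 3.0883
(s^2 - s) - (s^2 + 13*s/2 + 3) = -15*s/2 - 3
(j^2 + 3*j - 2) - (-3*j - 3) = j^2 + 6*j + 1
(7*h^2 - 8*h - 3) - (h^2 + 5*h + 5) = 6*h^2 - 13*h - 8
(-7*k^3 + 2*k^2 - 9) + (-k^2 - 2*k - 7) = -7*k^3 + k^2 - 2*k - 16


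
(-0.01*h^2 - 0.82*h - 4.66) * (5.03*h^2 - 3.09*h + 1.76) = -0.0503*h^4 - 4.0937*h^3 - 20.9236*h^2 + 12.9562*h - 8.2016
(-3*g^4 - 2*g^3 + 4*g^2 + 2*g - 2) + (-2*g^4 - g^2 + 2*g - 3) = -5*g^4 - 2*g^3 + 3*g^2 + 4*g - 5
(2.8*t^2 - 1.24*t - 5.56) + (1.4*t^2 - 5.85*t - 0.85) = 4.2*t^2 - 7.09*t - 6.41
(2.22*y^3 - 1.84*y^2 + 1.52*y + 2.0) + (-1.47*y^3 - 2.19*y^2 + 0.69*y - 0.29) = 0.75*y^3 - 4.03*y^2 + 2.21*y + 1.71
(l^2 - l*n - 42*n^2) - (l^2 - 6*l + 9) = -l*n + 6*l - 42*n^2 - 9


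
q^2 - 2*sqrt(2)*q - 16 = (q - 4*sqrt(2))*(q + 2*sqrt(2))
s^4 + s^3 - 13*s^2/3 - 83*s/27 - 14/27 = (s - 2)*(s + 1/3)^2*(s + 7/3)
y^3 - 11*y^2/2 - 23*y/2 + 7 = (y - 7)*(y - 1/2)*(y + 2)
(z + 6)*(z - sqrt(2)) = z^2 - sqrt(2)*z + 6*z - 6*sqrt(2)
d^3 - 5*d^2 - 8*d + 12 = (d - 6)*(d - 1)*(d + 2)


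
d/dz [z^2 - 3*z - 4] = 2*z - 3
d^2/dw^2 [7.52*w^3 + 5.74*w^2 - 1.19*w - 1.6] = 45.12*w + 11.48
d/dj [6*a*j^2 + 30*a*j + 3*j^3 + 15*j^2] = 12*a*j + 30*a + 9*j^2 + 30*j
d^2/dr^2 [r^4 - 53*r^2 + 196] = 12*r^2 - 106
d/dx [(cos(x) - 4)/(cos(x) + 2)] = -6*sin(x)/(cos(x) + 2)^2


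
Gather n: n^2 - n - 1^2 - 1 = n^2 - n - 2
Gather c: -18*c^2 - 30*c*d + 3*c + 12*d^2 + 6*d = -18*c^2 + c*(3 - 30*d) + 12*d^2 + 6*d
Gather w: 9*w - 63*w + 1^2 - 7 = -54*w - 6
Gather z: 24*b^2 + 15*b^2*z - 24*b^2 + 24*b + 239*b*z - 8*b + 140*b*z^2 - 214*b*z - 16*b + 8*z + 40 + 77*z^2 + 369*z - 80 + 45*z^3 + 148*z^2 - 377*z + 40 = 45*z^3 + z^2*(140*b + 225) + z*(15*b^2 + 25*b)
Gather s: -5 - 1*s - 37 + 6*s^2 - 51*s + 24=6*s^2 - 52*s - 18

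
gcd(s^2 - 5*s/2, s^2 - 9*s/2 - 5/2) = 1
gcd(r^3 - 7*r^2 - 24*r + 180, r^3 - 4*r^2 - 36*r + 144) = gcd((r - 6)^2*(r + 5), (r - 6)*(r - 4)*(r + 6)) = r - 6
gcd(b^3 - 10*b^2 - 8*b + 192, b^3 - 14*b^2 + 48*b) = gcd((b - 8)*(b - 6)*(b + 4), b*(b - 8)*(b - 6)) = b^2 - 14*b + 48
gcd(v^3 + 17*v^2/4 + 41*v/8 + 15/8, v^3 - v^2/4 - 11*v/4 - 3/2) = v^2 + 7*v/4 + 3/4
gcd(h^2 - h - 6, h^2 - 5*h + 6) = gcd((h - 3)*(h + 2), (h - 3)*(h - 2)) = h - 3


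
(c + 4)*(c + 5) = c^2 + 9*c + 20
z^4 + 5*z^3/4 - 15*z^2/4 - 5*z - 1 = (z - 2)*(z + 1/4)*(z + 1)*(z + 2)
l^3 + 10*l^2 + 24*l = l*(l + 4)*(l + 6)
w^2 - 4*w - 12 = (w - 6)*(w + 2)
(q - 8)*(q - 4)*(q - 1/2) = q^3 - 25*q^2/2 + 38*q - 16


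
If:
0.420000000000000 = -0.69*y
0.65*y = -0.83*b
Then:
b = 0.48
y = -0.61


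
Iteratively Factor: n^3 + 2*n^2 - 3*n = (n + 3)*(n^2 - n) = n*(n + 3)*(n - 1)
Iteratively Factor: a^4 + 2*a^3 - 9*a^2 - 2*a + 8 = (a + 4)*(a^3 - 2*a^2 - a + 2) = (a - 2)*(a + 4)*(a^2 - 1) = (a - 2)*(a - 1)*(a + 4)*(a + 1)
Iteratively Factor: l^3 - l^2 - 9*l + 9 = (l - 3)*(l^2 + 2*l - 3) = (l - 3)*(l - 1)*(l + 3)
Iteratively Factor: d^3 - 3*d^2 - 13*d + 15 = (d + 3)*(d^2 - 6*d + 5) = (d - 5)*(d + 3)*(d - 1)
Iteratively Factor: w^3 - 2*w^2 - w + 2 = (w - 2)*(w^2 - 1) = (w - 2)*(w + 1)*(w - 1)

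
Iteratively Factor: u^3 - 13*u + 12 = (u - 3)*(u^2 + 3*u - 4) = (u - 3)*(u - 1)*(u + 4)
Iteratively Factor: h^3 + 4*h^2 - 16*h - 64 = (h + 4)*(h^2 - 16) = (h + 4)^2*(h - 4)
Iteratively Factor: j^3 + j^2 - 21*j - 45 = (j - 5)*(j^2 + 6*j + 9) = (j - 5)*(j + 3)*(j + 3)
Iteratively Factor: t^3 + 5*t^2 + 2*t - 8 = (t - 1)*(t^2 + 6*t + 8) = (t - 1)*(t + 4)*(t + 2)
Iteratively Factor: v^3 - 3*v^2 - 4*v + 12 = (v + 2)*(v^2 - 5*v + 6) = (v - 2)*(v + 2)*(v - 3)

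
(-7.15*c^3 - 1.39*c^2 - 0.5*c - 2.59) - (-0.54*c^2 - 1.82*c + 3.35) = -7.15*c^3 - 0.85*c^2 + 1.32*c - 5.94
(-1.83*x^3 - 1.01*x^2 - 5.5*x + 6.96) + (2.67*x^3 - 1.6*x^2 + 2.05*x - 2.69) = 0.84*x^3 - 2.61*x^2 - 3.45*x + 4.27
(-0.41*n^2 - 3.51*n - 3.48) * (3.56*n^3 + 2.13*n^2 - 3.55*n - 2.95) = -1.4596*n^5 - 13.3689*n^4 - 18.4096*n^3 + 6.2576*n^2 + 22.7085*n + 10.266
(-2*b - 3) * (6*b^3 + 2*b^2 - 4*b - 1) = -12*b^4 - 22*b^3 + 2*b^2 + 14*b + 3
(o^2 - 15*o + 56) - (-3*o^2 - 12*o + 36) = 4*o^2 - 3*o + 20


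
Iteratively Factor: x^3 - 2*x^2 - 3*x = (x)*(x^2 - 2*x - 3) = x*(x - 3)*(x + 1)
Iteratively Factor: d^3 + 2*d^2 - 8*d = (d + 4)*(d^2 - 2*d) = (d - 2)*(d + 4)*(d)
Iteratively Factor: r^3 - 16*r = (r)*(r^2 - 16) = r*(r - 4)*(r + 4)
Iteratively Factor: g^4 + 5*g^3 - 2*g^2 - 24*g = (g)*(g^3 + 5*g^2 - 2*g - 24) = g*(g + 4)*(g^2 + g - 6) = g*(g - 2)*(g + 4)*(g + 3)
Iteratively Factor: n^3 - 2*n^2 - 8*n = (n)*(n^2 - 2*n - 8) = n*(n + 2)*(n - 4)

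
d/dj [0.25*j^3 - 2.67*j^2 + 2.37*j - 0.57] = 0.75*j^2 - 5.34*j + 2.37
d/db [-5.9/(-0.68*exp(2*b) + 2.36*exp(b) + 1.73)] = (13.924 - 8.024*exp(b))*exp(b)/(-0.68*exp(2*b) + 2.36*exp(b) + 1.73)^2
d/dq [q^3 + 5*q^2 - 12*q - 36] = 3*q^2 + 10*q - 12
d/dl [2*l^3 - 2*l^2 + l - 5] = 6*l^2 - 4*l + 1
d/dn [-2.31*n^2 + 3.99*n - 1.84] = 3.99 - 4.62*n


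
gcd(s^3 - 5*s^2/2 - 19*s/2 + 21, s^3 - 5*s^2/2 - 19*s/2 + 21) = s^3 - 5*s^2/2 - 19*s/2 + 21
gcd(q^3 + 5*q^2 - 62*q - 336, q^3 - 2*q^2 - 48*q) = q^2 - 2*q - 48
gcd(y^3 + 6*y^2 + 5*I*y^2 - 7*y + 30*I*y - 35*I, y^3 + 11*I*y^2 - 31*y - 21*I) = 1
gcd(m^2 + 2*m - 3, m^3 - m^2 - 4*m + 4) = m - 1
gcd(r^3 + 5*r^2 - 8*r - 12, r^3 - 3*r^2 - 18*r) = 1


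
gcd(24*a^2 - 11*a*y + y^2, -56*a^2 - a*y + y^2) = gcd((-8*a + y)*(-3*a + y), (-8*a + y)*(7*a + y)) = -8*a + y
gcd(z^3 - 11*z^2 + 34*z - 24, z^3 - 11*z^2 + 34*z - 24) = z^3 - 11*z^2 + 34*z - 24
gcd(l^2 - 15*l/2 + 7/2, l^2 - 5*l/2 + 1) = l - 1/2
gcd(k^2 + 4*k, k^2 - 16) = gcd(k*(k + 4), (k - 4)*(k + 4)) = k + 4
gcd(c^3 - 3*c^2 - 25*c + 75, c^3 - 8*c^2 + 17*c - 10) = c - 5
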